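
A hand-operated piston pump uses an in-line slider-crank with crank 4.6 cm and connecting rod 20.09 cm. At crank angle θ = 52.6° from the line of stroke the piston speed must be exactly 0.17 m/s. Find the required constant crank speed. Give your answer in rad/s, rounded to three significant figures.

For an in-line slider-crank, |v_piston| = rω|sinθ|·[1 + r cosθ/√(L² − r² sin²θ)].
With r = 0.046 m, L = 0.2009 m, θ = 52.6°: the bracketed kinematic factor |dx/dθ| = 0.041711 m.
ω = v/|dx/dθ| = 0.17/0.041711 = 4.0756 rad/s.

4.08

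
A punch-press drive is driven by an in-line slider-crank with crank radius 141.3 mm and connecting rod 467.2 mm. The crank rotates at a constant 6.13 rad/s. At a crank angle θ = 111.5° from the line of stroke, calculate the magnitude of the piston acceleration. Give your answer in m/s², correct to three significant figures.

3.15

ω = 6.13 rad/s
x(θ) = r cosθ + √(L² − r² sin²θ); with ω constant, a = ω²·d²x/dθ².
d²x/dθ² = −r cosθ − r²(cos2θ)/√u − r⁴ sin²2θ/(4u^{3/2}),  u = L² − r² sin²θ = 0.200992 m².
Substituting r = 0.1413 m, L = 0.4672 m, θ = 111.5°: d²x/dθ² = +0.083843 m.
a = ω²·d²x/dθ² = (6.13)²·(+0.083843) = +3.1505 m/s²;  |a| = 3.1505 m/s².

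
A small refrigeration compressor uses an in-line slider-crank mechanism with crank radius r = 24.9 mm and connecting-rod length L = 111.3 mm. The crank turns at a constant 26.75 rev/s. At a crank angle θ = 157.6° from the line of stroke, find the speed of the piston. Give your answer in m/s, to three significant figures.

ω = 2π·26.8 = 168.1 rad/s
For an in-line slider-crank, x = r cosθ + √(L² − r² sin²θ), so v = −rω sinθ·[1 + r cosθ/√(L² − r² sin²θ)].
With r = 0.0249 m, L = 0.1113 m, θ = 157.6°: √(L² − r² sin²θ) = 0.11089 m.
v = −0.0249·168.1·0.38107·[1 + 0.0249·-0.92455/0.11089] = -1.2637 m/s.
|v| = 1.2637 m/s.

1.26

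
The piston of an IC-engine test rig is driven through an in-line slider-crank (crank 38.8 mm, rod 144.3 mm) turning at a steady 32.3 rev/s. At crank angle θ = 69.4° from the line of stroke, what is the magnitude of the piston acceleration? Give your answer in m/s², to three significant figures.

ω = 2π·32.3 = 202.9 rad/s
x(θ) = r cosθ + √(L² − r² sin²θ); with ω constant, a = ω²·d²x/dθ².
d²x/dθ² = −r cosθ − r²(cos2θ)/√u − r⁴ sin²2θ/(4u^{3/2}),  u = L² − r² sin²θ = 0.0195034 m².
Substituting r = 0.0388 m, L = 0.1443 m, θ = 69.4°: d²x/dθ² = -0.0056309 m.
a = ω²·d²x/dθ² = (202.9)²·(-0.0056309) = -231.92 m/s²;  |a| = 231.92 m/s².

232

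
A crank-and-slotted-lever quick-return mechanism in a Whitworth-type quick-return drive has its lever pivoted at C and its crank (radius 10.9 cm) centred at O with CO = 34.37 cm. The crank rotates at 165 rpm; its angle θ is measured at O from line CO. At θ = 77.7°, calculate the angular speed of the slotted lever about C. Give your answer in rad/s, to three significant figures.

2.35

ω = 17.28 rad/s (from 165 rpm).
Crank pin A relative to C: A = (d + r cosθ, r sinθ); lever angle φ = atan2(r sinθ, d + r cosθ).
Differentiating tanφ: φ̇ = rω(d cosθ + r)/(d² + r² + 2dr cosθ).
d² + r² + 2dr cosθ = |CA|² = 0.145972 m²;  d cosθ + r = +0.18222 m.
|ω_lever| = |0.109·17.28·+0.18222| / 0.145972 = 2.351 rad/s.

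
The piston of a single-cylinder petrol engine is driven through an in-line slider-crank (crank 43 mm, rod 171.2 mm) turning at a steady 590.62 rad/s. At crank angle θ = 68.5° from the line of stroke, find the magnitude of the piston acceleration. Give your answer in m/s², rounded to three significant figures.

ω = 590.6 rad/s
x(θ) = r cosθ + √(L² − r² sin²θ); with ω constant, a = ω²·d²x/dθ².
d²x/dθ² = −r cosθ − r²(cos2θ)/√u − r⁴ sin²2θ/(4u^{3/2}),  u = L² − r² sin²θ = 0.0277088 m².
Substituting r = 0.043 m, L = 0.1712 m, θ = 68.5°: d²x/dθ² = -0.007722 m.
a = ω²·d²x/dθ² = (590.6)²·(-0.007722) = -2693.7 m/s²;  |a| = 2693.7 m/s².

2690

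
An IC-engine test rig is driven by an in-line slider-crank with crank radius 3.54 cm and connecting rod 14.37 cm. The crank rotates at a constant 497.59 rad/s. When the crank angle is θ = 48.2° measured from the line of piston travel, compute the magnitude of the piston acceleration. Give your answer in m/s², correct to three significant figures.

ω = 497.6 rad/s
x(θ) = r cosθ + √(L² − r² sin²θ); with ω constant, a = ω²·d²x/dθ².
d²x/dθ² = −r cosθ − r²(cos2θ)/√u − r⁴ sin²2θ/(4u^{3/2}),  u = L² − r² sin²θ = 0.0199533 m².
Substituting r = 0.0354 m, L = 0.1437 m, θ = 48.2°: d²x/dθ² = -0.022744 m.
a = ω²·d²x/dθ² = (497.6)²·(-0.022744) = -5631.3 m/s²;  |a| = 5631.3 m/s².

5630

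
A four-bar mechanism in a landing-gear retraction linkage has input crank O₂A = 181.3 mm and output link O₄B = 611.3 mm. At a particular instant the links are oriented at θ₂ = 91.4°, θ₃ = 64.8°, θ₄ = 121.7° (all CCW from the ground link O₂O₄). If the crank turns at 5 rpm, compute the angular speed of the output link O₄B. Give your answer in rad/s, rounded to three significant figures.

0.0830

ω₂ = 0.5236 rad/s (from 5 rpm).
Differentiating the loop-closure r₂e^{iθ₂}+r₃e^{iθ₃}=r₁+r₄e^{iθ₄} gives r₂ω₂e^{iθ₂}+r₃ω₃e^{iθ₃}=r₄ω₄e^{iθ₄}.
Eliminating the other unknown: ω₄ = r₂ω₂ sin(θ₂−θ₃) / [r₄ sin(θ₄−θ₃)].
Numerator sine = +0.44776; denominator sine = +0.83772.
Result = 0.1813·0.5236·(+0.44776) / (0.6113·(+0.83772)) = +0.083002 rad/s; magnitude 0.083002 rad/s.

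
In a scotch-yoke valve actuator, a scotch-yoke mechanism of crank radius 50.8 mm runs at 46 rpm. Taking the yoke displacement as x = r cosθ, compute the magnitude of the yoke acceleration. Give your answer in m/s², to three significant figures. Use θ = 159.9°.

1.11

ω = 4.817 rad/s (from 46 rpm).
x = r cosθ ⇒ ẍ = −rω² cosθ (ω constant).
|a| = rω²|cosθ| = 0.0508·(4.817)²·|cos 159.9°| = 1.107 m/s².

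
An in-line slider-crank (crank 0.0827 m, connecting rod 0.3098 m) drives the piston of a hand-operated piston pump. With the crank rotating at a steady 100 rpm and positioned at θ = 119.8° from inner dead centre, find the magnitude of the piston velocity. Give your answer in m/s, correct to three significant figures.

0.649

ω = 2π·100/60 = 10.47 rad/s
For an in-line slider-crank, x = r cosθ + √(L² − r² sin²θ), so v = −rω sinθ·[1 + r cosθ/√(L² − r² sin²θ)].
With r = 0.0827 m, L = 0.3098 m, θ = 119.8°: √(L² − r² sin²θ) = 0.30137 m.
v = −0.0827·10.47·0.86777·[1 + 0.0827·-0.49697/0.30137] = -0.64903 m/s.
|v| = 0.64903 m/s.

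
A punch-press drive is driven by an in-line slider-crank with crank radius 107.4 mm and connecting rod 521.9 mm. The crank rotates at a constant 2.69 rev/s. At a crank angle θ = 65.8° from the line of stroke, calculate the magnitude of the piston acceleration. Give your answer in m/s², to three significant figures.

ω = 2π·2.69 = 16.9 rad/s
x(θ) = r cosθ + √(L² − r² sin²θ); with ω constant, a = ω²·d²x/dθ².
d²x/dθ² = −r cosθ − r²(cos2θ)/√u − r⁴ sin²2θ/(4u^{3/2}),  u = L² − r² sin²θ = 0.262783 m².
Substituting r = 0.1074 m, L = 0.5219 m, θ = 65.8°: d²x/dθ² = -0.029225 m.
a = ω²·d²x/dθ² = (16.9)²·(-0.029225) = -8.3486 m/s²;  |a| = 8.3486 m/s².

8.35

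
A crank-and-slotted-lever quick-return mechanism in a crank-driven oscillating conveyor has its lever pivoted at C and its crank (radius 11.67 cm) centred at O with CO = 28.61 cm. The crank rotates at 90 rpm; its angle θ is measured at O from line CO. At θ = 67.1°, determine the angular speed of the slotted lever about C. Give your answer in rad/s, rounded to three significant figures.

ω = 9.425 rad/s (from 90 rpm).
Crank pin A relative to C: A = (d + r cosθ, r sinθ); lever angle φ = atan2(r sinθ, d + r cosθ).
Differentiating tanφ: φ̇ = rω(d cosθ + r)/(d² + r² + 2dr cosθ).
d² + r² + 2dr cosθ = |CA|² = 0.121456 m²;  d cosθ + r = +0.22803 m.
|ω_lever| = |0.1167·9.425·+0.22803| / 0.121456 = 2.065 rad/s.

2.06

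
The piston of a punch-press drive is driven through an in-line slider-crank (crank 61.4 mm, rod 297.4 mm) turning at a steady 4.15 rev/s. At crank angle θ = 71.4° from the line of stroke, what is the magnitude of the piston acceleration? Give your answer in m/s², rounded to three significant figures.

6.35

ω = 2π·4.15 = 26.08 rad/s
x(θ) = r cosθ + √(L² − r² sin²θ); with ω constant, a = ω²·d²x/dθ².
d²x/dθ² = −r cosθ − r²(cos2θ)/√u − r⁴ sin²2θ/(4u^{3/2}),  u = L² − r² sin²θ = 0.0850603 m².
Substituting r = 0.0614 m, L = 0.2974 m, θ = 71.4°: d²x/dθ² = -0.0093403 m.
a = ω²·d²x/dθ² = (26.08)²·(-0.0093403) = -6.3506 m/s²;  |a| = 6.3506 m/s².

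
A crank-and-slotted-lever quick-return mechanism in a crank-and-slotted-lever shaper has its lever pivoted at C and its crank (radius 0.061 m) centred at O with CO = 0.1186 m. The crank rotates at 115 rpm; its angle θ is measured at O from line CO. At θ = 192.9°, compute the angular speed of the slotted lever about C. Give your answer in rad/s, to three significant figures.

ω = 12.04 rad/s (from 115 rpm).
Crank pin A relative to C: A = (d + r cosθ, r sinθ); lever angle φ = atan2(r sinθ, d + r cosθ).
Differentiating tanφ: φ̇ = rω(d cosθ + r)/(d² + r² + 2dr cosθ).
d² + r² + 2dr cosθ = |CA|² = 0.00368295 m²;  d cosθ + r = -0.054607 m.
|ω_lever| = |0.061·12.04·-0.054607| / 0.00368295 = 10.892 rad/s.

10.9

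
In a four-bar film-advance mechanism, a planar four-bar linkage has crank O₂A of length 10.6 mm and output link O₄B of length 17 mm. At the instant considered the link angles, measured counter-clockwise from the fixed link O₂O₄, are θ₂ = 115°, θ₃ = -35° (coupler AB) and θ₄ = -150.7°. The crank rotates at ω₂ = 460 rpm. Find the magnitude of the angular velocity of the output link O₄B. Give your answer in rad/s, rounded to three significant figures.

16.7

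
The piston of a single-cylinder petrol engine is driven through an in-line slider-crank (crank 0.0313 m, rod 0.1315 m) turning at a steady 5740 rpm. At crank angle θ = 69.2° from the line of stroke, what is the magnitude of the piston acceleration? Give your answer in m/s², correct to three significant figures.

ω = 2π·5740/60 = 601.1 rad/s
x(θ) = r cosθ + √(L² − r² sin²θ); with ω constant, a = ω²·d²x/dθ².
d²x/dθ² = −r cosθ − r²(cos2θ)/√u − r⁴ sin²2θ/(4u^{3/2}),  u = L² − r² sin²θ = 0.0164361 m².
Substituting r = 0.0313 m, L = 0.1315 m, θ = 69.2°: d²x/dθ² = -0.0054506 m.
a = ω²·d²x/dθ² = (601.1)²·(-0.0054506) = -1969.4 m/s²;  |a| = 1969.4 m/s².

1970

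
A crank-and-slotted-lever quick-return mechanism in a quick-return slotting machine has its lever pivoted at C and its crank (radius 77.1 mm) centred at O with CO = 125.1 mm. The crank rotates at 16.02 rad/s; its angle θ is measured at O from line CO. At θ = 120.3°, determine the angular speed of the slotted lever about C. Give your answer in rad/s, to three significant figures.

ω = 16.02 rad/s
Crank pin A relative to C: A = (d + r cosθ, r sinθ); lever angle φ = atan2(r sinθ, d + r cosθ).
Differentiating tanφ: φ̇ = rω(d cosθ + r)/(d² + r² + 2dr cosθ).
d² + r² + 2dr cosθ = |CA|² = 0.0118619 m²;  d cosθ + r = +0.013984 m.
|ω_lever| = |0.0771·16.02·+0.013984| / 0.0118619 = 1.4561 rad/s.

1.46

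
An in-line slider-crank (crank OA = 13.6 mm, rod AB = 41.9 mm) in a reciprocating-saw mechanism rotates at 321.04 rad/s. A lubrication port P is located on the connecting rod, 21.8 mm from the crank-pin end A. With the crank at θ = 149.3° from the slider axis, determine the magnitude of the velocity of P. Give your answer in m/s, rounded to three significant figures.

ω = 321 rad/s.  Crank-pin speed |V_A| = rω = 4.3661 m/s, perpendicular to OA.
Rod angle: sinφ = −(r/L) sinθ ⇒ φ = -9.539°; ω_rod = −rω cosθ/√(L²−r²sin²θ) = +90.856 rad/s.
V_P = V_A + ω_rod × AP, with AP = 0.0218 m along the rod.
Components: V_Px = −rω sinθ − a·ω_rod·sinφ = -1.9009 m/s;  V_Py = rω cosθ + a·ω_rod·cosφ = -1.801 m/s.
|V_P| = √(V_Px² + V_Py²) = 2.6186 m/s.

2.62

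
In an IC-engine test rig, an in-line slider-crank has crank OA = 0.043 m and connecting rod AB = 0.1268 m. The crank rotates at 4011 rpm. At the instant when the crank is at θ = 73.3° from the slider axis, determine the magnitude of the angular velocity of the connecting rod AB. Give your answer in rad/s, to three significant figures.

43.3

ω = 420 rad/s (converted from 4011 rpm).
The rod makes angle φ with the slider axis where L sinφ = r sinθ; differentiating, L cosφ·φ̇ = r ω cosθ.
L cosφ = √(L² − r² sin²θ) = 0.11992 m.
|ω_rod| = r ω |cosθ| / √(L² − r² sin²θ) = 0.043·420·0.28736/0.11992 = 43.278 rad/s.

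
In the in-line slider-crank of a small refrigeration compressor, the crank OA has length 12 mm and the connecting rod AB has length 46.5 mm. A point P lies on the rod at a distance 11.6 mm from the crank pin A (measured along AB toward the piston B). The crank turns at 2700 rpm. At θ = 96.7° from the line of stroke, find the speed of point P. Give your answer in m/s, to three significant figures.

ω = 282.7 rad/s.  Crank-pin speed |V_A| = rω = 3.3929 m/s, perpendicular to OA.
Rod angle: sinφ = −(r/L) sinθ ⇒ φ = -14.851°; ω_rod = −rω cosθ/√(L²−r²sin²θ) = +8.8072 rad/s.
V_P = V_A + ω_rod × AP, with AP = 0.0116 m along the rod.
Components: V_Px = −rω sinθ − a·ω_rod·sinφ = -3.3436 m/s;  V_Py = rω cosθ + a·ω_rod·cosφ = -0.2971 m/s.
|V_P| = √(V_Px² + V_Py²) = 3.3567 m/s.

3.36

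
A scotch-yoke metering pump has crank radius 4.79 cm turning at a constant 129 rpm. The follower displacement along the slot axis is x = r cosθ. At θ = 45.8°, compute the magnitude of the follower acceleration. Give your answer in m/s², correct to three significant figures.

6.09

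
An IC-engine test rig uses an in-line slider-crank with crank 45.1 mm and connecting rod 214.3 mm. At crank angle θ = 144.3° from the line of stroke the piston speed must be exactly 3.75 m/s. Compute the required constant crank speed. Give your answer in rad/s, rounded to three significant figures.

172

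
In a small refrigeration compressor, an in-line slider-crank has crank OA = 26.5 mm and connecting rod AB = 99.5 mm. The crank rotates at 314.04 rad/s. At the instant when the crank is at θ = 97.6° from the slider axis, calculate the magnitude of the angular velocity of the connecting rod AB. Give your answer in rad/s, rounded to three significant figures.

ω = 314 rad/s
The rod makes angle φ with the slider axis where L sinφ = r sinθ; differentiating, L cosφ·φ̇ = r ω cosθ.
L cosφ = √(L² − r² sin²θ) = 0.09597 m.
|ω_rod| = r ω |cosθ| / √(L² − r² sin²θ) = 0.0265·314·0.13226/0.09597 = 11.469 rad/s.

11.5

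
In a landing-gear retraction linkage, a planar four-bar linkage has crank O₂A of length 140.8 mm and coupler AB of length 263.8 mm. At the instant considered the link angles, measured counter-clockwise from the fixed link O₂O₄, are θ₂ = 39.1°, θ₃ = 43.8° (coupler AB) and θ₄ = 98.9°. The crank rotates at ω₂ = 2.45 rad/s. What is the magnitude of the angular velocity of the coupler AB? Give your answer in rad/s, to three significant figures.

ω₂ = 2.45 rad/s
Differentiating the loop-closure r₂e^{iθ₂}+r₃e^{iθ₃}=r₁+r₄e^{iθ₄} gives r₂ω₂e^{iθ₂}+r₃ω₃e^{iθ₃}=r₄ω₄e^{iθ₄}.
Eliminating the other unknown: ω₃ = r₂ω₂ sin(θ₄−θ₂) / [r₃ sin(θ₃−θ₄)].
Numerator sine = +0.86427; denominator sine = -0.82015.
Result = 0.1408·2.45·(+0.86427) / (0.2638·(-0.82015)) = -1.378 rad/s; magnitude 1.378 rad/s.

1.38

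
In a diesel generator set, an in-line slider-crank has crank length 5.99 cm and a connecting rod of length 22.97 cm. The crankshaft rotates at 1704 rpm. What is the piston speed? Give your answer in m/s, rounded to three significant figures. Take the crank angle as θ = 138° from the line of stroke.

ω = 2π·1704/60 = 178.4 rad/s
For an in-line slider-crank, x = r cosθ + √(L² − r² sin²θ), so v = −rω sinθ·[1 + r cosθ/√(L² − r² sin²θ)].
With r = 0.0599 m, L = 0.2297 m, θ = 138°: √(L² − r² sin²θ) = 0.22618 m.
v = −0.0599·178.4·0.66913·[1 + 0.0599·-0.74314/0.22618] = -5.7445 m/s.
|v| = 5.7445 m/s.

5.74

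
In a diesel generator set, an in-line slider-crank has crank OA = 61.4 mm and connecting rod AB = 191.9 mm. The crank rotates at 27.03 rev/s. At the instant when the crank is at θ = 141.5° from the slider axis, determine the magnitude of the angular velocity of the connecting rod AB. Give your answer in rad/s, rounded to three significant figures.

43.4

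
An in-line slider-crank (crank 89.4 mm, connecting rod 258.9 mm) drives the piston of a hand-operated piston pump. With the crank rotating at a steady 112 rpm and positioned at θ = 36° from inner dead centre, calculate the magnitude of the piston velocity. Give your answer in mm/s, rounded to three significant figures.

792

ω = 2π·112/60 = 11.73 rad/s
For an in-line slider-crank, x = r cosθ + √(L² − r² sin²θ), so v = −rω sinθ·[1 + r cosθ/√(L² − r² sin²θ)].
With r = 0.0894 m, L = 0.2589 m, θ = 36°: √(L² − r² sin²θ) = 0.25351 m.
v = −0.0894·11.73·0.58779·[1 + 0.0894·0.80902/0.25351] = -0.79215 m/s.
|v| = 0.79215 m/s = 792.15 mm/s.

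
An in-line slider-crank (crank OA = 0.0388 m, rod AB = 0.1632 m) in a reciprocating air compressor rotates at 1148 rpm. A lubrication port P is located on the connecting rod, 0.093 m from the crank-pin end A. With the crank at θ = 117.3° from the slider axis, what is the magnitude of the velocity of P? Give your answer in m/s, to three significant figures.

3.99

ω = 120.2 rad/s.  Crank-pin speed |V_A| = rω = 4.6645 m/s, perpendicular to OA.
Rod angle: sinφ = −(r/L) sinθ ⇒ φ = -12.196°; ω_rod = −rω cosθ/√(L²−r²sin²θ) = +13.412 rad/s.
V_P = V_A + ω_rod × AP, with AP = 0.093 m along the rod.
Components: V_Px = −rω sinθ − a·ω_rod·sinφ = -3.8814 m/s;  V_Py = rω cosθ + a·ω_rod·cosφ = -0.92024 m/s.
|V_P| = √(V_Px² + V_Py²) = 3.989 m/s.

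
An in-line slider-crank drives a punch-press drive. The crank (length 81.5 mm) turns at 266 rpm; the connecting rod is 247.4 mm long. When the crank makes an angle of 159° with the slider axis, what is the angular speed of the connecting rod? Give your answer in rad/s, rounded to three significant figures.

8.63

ω = 27.86 rad/s (converted from 266 rpm).
The rod makes angle φ with the slider axis where L sinφ = r sinθ; differentiating, L cosφ·φ̇ = r ω cosθ.
L cosφ = √(L² − r² sin²θ) = 0.24567 m.
|ω_rod| = r ω |cosθ| / √(L² − r² sin²θ) = 0.0815·27.86·0.93358/0.24567 = 8.6272 rad/s.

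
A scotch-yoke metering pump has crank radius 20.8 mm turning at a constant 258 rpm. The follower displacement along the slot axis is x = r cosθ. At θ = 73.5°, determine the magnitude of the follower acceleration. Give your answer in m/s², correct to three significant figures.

ω = 27.02 rad/s (from 258 rpm).
x = r cosθ ⇒ ẍ = −rω² cosθ (ω constant).
|a| = rω²|cosθ| = 0.0208·(27.02)²·|cos 73.5°| = 4.3122 m/s².

4.31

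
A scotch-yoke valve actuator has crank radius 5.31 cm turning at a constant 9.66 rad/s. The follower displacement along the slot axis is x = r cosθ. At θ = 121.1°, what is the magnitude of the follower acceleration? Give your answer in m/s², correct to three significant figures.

ω = 9.66 rad/s
x = r cosθ ⇒ ẍ = −rω² cosθ (ω constant).
|a| = rω²|cosθ| = 0.0531·(9.66)²·|cos 121.1°| = 2.5595 m/s².

2.56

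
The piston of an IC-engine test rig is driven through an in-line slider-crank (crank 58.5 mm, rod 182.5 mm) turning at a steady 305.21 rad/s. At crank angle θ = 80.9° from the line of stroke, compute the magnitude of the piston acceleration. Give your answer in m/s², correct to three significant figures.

882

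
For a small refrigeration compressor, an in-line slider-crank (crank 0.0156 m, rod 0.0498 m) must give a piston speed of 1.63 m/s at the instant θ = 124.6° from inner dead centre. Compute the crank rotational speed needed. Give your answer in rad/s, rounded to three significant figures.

156

For an in-line slider-crank, |v_piston| = rω|sinθ|·[1 + r cosθ/√(L² − r² sin²θ)].
With r = 0.0156 m, L = 0.0498 m, θ = 124.6°: the bracketed kinematic factor |dx/dθ| = 0.010477 m.
ω = v/|dx/dθ| = 1.63/0.010477 = 155.58 rad/s.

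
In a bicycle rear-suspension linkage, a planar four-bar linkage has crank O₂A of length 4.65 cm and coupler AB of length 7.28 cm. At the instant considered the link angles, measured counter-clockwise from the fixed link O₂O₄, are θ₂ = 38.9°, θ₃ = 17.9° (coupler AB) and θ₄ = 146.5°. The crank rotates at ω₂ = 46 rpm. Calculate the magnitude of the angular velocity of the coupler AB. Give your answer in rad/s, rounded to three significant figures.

ω₂ = 4.817 rad/s (from 46 rpm).
Differentiating the loop-closure r₂e^{iθ₂}+r₃e^{iθ₃}=r₁+r₄e^{iθ₄} gives r₂ω₂e^{iθ₂}+r₃ω₃e^{iθ₃}=r₄ω₄e^{iθ₄}.
Eliminating the other unknown: ω₃ = r₂ω₂ sin(θ₄−θ₂) / [r₃ sin(θ₃−θ₄)].
Numerator sine = +0.95319; denominator sine = -0.78152.
Result = 0.0465·4.817·(+0.95319) / (0.0728·(-0.78152)) = -3.7527 rad/s; magnitude 3.7527 rad/s.

3.75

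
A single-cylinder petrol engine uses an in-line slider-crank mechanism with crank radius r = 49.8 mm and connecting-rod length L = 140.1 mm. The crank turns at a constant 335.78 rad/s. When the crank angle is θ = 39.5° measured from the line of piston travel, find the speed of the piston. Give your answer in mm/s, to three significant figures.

13600

ω = 335.8 rad/s
For an in-line slider-crank, x = r cosθ + √(L² − r² sin²θ), so v = −rω sinθ·[1 + r cosθ/√(L² − r² sin²θ)].
With r = 0.0498 m, L = 0.1401 m, θ = 39.5°: √(L² − r² sin²θ) = 0.13647 m.
v = −0.0498·335.8·0.63608·[1 + 0.0498·0.77162/0.13647] = -13.631 m/s.
|v| = 13.631 m/s = 13631 mm/s.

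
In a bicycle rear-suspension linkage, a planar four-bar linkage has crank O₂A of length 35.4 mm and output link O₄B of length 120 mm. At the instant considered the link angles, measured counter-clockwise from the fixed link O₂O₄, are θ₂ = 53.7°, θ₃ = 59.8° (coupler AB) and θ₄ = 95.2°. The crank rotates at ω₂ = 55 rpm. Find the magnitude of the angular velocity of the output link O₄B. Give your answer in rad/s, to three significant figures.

ω₂ = 5.76 rad/s (from 55 rpm).
Differentiating the loop-closure r₂e^{iθ₂}+r₃e^{iθ₃}=r₁+r₄e^{iθ₄} gives r₂ω₂e^{iθ₂}+r₃ω₃e^{iθ₃}=r₄ω₄e^{iθ₄}.
Eliminating the other unknown: ω₄ = r₂ω₂ sin(θ₂−θ₃) / [r₄ sin(θ₄−θ₃)].
Numerator sine = -0.10626; denominator sine = +0.57928.
Result = 0.0354·5.76·(-0.10626) / (0.12·(+0.57928)) = -0.31168 rad/s; magnitude 0.31168 rad/s.

0.312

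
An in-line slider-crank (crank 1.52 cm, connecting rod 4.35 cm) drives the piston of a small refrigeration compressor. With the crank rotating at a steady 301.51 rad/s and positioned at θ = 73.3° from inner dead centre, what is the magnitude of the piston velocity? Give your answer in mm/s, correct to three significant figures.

ω = 301.5 rad/s
For an in-line slider-crank, x = r cosθ + √(L² − r² sin²θ), so v = −rω sinθ·[1 + r cosθ/√(L² − r² sin²θ)].
With r = 0.0152 m, L = 0.0435 m, θ = 73.3°: √(L² − r² sin²θ) = 0.040991 m.
v = −0.0152·301.5·0.95782·[1 + 0.0152·0.28736/0.040991] = -4.8574 m/s.
|v| = 4.8574 m/s = 4857.4 mm/s.

4860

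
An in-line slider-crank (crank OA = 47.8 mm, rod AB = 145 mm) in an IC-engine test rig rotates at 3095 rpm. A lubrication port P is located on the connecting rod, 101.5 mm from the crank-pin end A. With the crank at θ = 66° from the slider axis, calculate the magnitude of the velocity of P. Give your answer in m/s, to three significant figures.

15.7

ω = 324.1 rad/s.  Crank-pin speed |V_A| = rω = 15.492 m/s, perpendicular to OA.
Rod angle: sinφ = −(r/L) sinθ ⇒ φ = -17.527°; ω_rod = −rω cosθ/√(L²−r²sin²θ) = -45.573 rad/s.
V_P = V_A + ω_rod × AP, with AP = 0.1015 m along the rod.
Components: V_Px = −rω sinθ − a·ω_rod·sinφ = -15.546 m/s;  V_Py = rω cosθ + a·ω_rod·cosφ = +1.8904 m/s.
|V_P| = √(V_Px² + V_Py²) = 15.661 m/s.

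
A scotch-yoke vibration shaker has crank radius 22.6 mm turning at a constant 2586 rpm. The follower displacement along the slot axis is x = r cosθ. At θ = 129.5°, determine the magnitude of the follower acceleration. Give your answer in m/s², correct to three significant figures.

ω = 270.8 rad/s (from 2586 rpm).
x = r cosθ ⇒ ẍ = −rω² cosθ (ω constant).
|a| = rω²|cosθ| = 0.0226·(270.8)²·|cos 129.5°| = 1054.2 m/s².

1050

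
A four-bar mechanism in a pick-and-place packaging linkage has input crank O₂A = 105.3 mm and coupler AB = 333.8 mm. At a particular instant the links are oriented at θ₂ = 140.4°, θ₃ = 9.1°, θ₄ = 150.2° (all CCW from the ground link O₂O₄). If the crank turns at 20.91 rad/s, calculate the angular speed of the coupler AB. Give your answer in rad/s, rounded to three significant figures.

1.79

ω₂ = 20.91 rad/s
Differentiating the loop-closure r₂e^{iθ₂}+r₃e^{iθ₃}=r₁+r₄e^{iθ₄} gives r₂ω₂e^{iθ₂}+r₃ω₃e^{iθ₃}=r₄ω₄e^{iθ₄}.
Eliminating the other unknown: ω₃ = r₂ω₂ sin(θ₄−θ₂) / [r₃ sin(θ₃−θ₄)].
Numerator sine = +0.17021; denominator sine = -0.62796.
Result = 0.1053·20.91·(+0.17021) / (0.3338·(-0.62796)) = -1.7879 rad/s; magnitude 1.7879 rad/s.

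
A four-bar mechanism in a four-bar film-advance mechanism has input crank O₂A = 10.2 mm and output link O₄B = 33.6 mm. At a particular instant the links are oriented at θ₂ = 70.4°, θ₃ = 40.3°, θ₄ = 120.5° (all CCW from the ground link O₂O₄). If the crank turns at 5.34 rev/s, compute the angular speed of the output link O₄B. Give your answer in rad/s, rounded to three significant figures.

ω₂ = 33.55 rad/s (from 5.34 rev/s).
Differentiating the loop-closure r₂e^{iθ₂}+r₃e^{iθ₃}=r₁+r₄e^{iθ₄} gives r₂ω₂e^{iθ₂}+r₃ω₃e^{iθ₃}=r₄ω₄e^{iθ₄}.
Eliminating the other unknown: ω₄ = r₂ω₂ sin(θ₂−θ₃) / [r₄ sin(θ₄−θ₃)].
Numerator sine = +0.50151; denominator sine = +0.98541.
Result = 0.0102·33.55·(+0.50151) / (0.0336·(+0.98541)) = +5.1838 rad/s; magnitude 5.1838 rad/s.

5.18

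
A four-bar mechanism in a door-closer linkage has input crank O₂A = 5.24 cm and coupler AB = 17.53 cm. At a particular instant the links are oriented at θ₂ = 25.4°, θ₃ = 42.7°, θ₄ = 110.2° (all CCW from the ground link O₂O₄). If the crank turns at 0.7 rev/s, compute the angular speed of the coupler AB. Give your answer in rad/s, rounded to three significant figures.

1.42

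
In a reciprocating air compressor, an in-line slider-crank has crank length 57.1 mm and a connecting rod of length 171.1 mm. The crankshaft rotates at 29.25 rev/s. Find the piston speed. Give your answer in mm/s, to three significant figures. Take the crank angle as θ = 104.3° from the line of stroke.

ω = 2π·29.2 = 183.8 rad/s
For an in-line slider-crank, x = r cosθ + √(L² − r² sin²θ), so v = −rω sinθ·[1 + r cosθ/√(L² − r² sin²θ)].
With r = 0.0571 m, L = 0.1711 m, θ = 104.3°: √(L² − r² sin²θ) = 0.16191 m.
v = −0.0571·183.8·0.96902·[1 + 0.0571·-0.24700/0.16191] = -9.2831 m/s.
|v| = 9.2831 m/s = 9283.1 mm/s.

9280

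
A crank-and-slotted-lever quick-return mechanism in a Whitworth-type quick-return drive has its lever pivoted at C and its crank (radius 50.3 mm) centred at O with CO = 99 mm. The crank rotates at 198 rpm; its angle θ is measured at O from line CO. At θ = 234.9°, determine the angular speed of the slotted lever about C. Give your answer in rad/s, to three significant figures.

ω = 20.73 rad/s (from 198 rpm).
Crank pin A relative to C: A = (d + r cosθ, r sinθ); lever angle φ = atan2(r sinθ, d + r cosθ).
Differentiating tanφ: φ̇ = rω(d cosθ + r)/(d² + r² + 2dr cosθ).
d² + r² + 2dr cosθ = |CA|² = 0.00660438 m²;  d cosθ + r = -0.0066255 m.
|ω_lever| = |0.0503·20.73·-0.0066255| / 0.00660438 = 1.0463 rad/s.

1.05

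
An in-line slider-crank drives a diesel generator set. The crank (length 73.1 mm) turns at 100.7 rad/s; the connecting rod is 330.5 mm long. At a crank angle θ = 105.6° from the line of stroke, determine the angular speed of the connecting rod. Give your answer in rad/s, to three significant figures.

ω = 100.7 rad/s
The rod makes angle φ with the slider axis where L sinφ = r sinθ; differentiating, L cosφ·φ̇ = r ω cosθ.
L cosφ = √(L² − r² sin²θ) = 0.32291 m.
|ω_rod| = r ω |cosθ| / √(L² − r² sin²θ) = 0.0731·100.7·0.26892/0.32291 = 6.1303 rad/s.

6.13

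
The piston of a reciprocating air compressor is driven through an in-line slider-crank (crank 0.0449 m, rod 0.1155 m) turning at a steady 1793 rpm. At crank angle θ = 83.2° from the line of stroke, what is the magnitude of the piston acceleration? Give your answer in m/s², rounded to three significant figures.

ω = 2π·1793/60 = 187.8 rad/s
x(θ) = r cosθ + √(L² − r² sin²θ); with ω constant, a = ω²·d²x/dθ².
d²x/dθ² = −r cosθ − r²(cos2θ)/√u − r⁴ sin²2θ/(4u^{3/2}),  u = L² − r² sin²θ = 0.0113525 m².
Substituting r = 0.0449 m, L = 0.1155 m, θ = 83.2°: d²x/dθ² = +0.013028 m.
a = ω²·d²x/dθ² = (187.8)²·(+0.013028) = +459.29 m/s²;  |a| = 459.29 m/s².

459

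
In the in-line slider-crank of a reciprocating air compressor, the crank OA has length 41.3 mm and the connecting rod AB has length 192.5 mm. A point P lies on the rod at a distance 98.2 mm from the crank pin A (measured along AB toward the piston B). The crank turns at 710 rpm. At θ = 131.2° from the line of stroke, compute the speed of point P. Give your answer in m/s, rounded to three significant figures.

2.36

ω = 74.35 rad/s.  Crank-pin speed |V_A| = rω = 3.0707 m/s, perpendicular to OA.
Rod angle: sinφ = −(r/L) sinθ ⇒ φ = -9.290°; ω_rod = −rω cosθ/√(L²−r²sin²θ) = +10.647 rad/s.
V_P = V_A + ω_rod × AP, with AP = 0.0982 m along the rod.
Components: V_Px = −rω sinθ − a·ω_rod·sinφ = -2.1417 m/s;  V_Py = rω cosθ + a·ω_rod·cosφ = -0.99083 m/s.
|V_P| = √(V_Px² + V_Py²) = 2.3598 m/s.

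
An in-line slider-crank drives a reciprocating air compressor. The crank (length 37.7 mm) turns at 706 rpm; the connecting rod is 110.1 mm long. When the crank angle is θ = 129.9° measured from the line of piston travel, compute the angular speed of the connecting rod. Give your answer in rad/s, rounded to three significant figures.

ω = 73.93 rad/s (converted from 706 rpm).
The rod makes angle φ with the slider axis where L sinφ = r sinθ; differentiating, L cosφ·φ̇ = r ω cosθ.
L cosφ = √(L² − r² sin²θ) = 0.10623 m.
|ω_rod| = r ω |cosθ| / √(L² − r² sin²θ) = 0.0377·73.93·0.64145/0.10623 = 16.83 rad/s.

16.8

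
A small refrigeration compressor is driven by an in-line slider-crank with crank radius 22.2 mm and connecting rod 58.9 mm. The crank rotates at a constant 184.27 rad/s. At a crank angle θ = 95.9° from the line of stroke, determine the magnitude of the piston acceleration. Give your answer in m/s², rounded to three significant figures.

377

ω = 184.3 rad/s
x(θ) = r cosθ + √(L² − r² sin²θ); with ω constant, a = ω²·d²x/dθ².
d²x/dθ² = −r cosθ − r²(cos2θ)/√u − r⁴ sin²2θ/(4u^{3/2}),  u = L² − r² sin²θ = 0.00298158 m².
Substituting r = 0.0222 m, L = 0.0589 m, θ = 95.9°: d²x/dθ² = +0.011101 m.
a = ω²·d²x/dθ² = (184.3)²·(+0.011101) = +376.95 m/s²;  |a| = 376.95 m/s².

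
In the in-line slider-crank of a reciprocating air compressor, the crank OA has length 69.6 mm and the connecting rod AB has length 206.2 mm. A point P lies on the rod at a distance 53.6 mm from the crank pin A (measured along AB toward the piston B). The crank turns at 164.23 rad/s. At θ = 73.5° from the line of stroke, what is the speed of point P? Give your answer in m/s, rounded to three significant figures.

11.5

ω = 164.2 rad/s.  Crank-pin speed |V_A| = rω = 11.43 m/s, perpendicular to OA.
Rod angle: sinφ = −(r/L) sinθ ⇒ φ = -18.883°; ω_rod = −rω cosθ/√(L²−r²sin²θ) = -16.64 rad/s.
V_P = V_A + ω_rod × AP, with AP = 0.0536 m along the rod.
Components: V_Px = −rω sinθ − a·ω_rod·sinφ = -11.248 m/s;  V_Py = rω cosθ + a·ω_rod·cosφ = +2.4025 m/s.
|V_P| = √(V_Px² + V_Py²) = 11.502 m/s.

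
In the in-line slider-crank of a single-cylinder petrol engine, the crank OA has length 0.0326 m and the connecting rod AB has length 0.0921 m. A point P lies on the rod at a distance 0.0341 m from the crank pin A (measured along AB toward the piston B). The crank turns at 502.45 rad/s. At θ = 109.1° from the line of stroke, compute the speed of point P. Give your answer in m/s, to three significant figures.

ω = 502.4 rad/s.  Crank-pin speed |V_A| = rω = 16.38 m/s, perpendicular to OA.
Rod angle: sinφ = −(r/L) sinθ ⇒ φ = -19.541°; ω_rod = −rω cosθ/√(L²−r²sin²θ) = +61.752 rad/s.
V_P = V_A + ω_rod × AP, with AP = 0.0341 m along the rod.
Components: V_Px = −rω sinθ − a·ω_rod·sinφ = -14.774 m/s;  V_Py = rω cosθ + a·ω_rod·cosφ = -3.3753 m/s.
|V_P| = √(V_Px² + V_Py²) = 15.154 m/s.

15.2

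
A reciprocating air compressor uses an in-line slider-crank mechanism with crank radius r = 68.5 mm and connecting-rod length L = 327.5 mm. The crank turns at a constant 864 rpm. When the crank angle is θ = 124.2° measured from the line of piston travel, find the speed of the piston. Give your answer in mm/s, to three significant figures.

4510

ω = 2π·864/60 = 90.48 rad/s
For an in-line slider-crank, x = r cosθ + √(L² − r² sin²θ), so v = −rω sinθ·[1 + r cosθ/√(L² − r² sin²θ)].
With r = 0.0685 m, L = 0.3275 m, θ = 124.2°: √(L² − r² sin²θ) = 0.32256 m.
v = −0.0685·90.48·0.82708·[1 + 0.0685·-0.56208/0.32256] = -4.5142 m/s.
|v| = 4.5142 m/s = 4514.2 mm/s.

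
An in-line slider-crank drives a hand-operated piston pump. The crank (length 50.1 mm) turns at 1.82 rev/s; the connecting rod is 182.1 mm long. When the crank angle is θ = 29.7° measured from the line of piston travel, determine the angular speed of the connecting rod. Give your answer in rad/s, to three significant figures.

2.76

ω = 11.44 rad/s (converted from 1.82 rev/s).
The rod makes angle φ with the slider axis where L sinφ = r sinθ; differentiating, L cosφ·φ̇ = r ω cosθ.
L cosφ = √(L² − r² sin²θ) = 0.1804 m.
|ω_rod| = r ω |cosθ| / √(L² − r² sin²θ) = 0.0501·11.44·0.86863/0.1804 = 2.7586 rad/s.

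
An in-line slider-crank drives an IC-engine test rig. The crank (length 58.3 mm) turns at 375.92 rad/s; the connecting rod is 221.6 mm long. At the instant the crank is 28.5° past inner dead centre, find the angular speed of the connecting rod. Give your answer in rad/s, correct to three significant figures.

87.6

ω = 375.9 rad/s
The rod makes angle φ with the slider axis where L sinφ = r sinθ; differentiating, L cosφ·φ̇ = r ω cosθ.
L cosφ = √(L² − r² sin²θ) = 0.21985 m.
|ω_rod| = r ω |cosθ| / √(L² − r² sin²θ) = 0.0583·375.9·0.87882/0.21985 = 87.608 rad/s.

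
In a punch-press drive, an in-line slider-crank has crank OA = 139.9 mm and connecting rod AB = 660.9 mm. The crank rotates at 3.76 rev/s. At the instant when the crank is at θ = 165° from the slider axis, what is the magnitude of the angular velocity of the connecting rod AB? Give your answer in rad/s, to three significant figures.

4.84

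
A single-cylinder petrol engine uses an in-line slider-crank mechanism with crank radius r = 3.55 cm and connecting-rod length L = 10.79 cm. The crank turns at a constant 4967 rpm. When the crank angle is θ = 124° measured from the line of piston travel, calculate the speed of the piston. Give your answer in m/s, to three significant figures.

ω = 2π·4967/60 = 520.1 rad/s
For an in-line slider-crank, x = r cosθ + √(L² − r² sin²θ), so v = −rω sinθ·[1 + r cosθ/√(L² − r² sin²θ)].
With r = 0.0355 m, L = 0.1079 m, θ = 124°: √(L² − r² sin²θ) = 0.10381 m.
v = −0.0355·520.1·0.82904·[1 + 0.0355·-0.55919/0.10381] = -12.381 m/s.
|v| = 12.381 m/s.

12.4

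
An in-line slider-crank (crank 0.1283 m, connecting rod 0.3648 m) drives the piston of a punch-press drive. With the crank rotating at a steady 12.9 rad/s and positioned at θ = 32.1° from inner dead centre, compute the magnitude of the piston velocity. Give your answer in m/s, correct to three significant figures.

1.15

ω = 12.9 rad/s
For an in-line slider-crank, x = r cosθ + √(L² − r² sin²θ), so v = −rω sinθ·[1 + r cosθ/√(L² − r² sin²θ)].
With r = 0.1283 m, L = 0.3648 m, θ = 32.1°: √(L² − r² sin²θ) = 0.35837 m.
v = −0.1283·12.9·0.53140·[1 + 0.1283·0.84712/0.35837] = -1.1462 m/s.
|v| = 1.1462 m/s.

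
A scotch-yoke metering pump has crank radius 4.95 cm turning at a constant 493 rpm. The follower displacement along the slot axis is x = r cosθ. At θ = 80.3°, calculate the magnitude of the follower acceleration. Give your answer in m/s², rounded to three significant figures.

22.2

ω = 51.63 rad/s (from 493 rpm).
x = r cosθ ⇒ ẍ = −rω² cosθ (ω constant).
|a| = rω²|cosθ| = 0.0495·(51.63)²·|cos 80.3°| = 22.229 m/s².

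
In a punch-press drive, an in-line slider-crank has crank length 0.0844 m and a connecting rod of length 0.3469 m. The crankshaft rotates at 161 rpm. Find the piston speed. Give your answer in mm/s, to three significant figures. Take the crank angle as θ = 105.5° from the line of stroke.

1280

ω = 2π·161/60 = 16.86 rad/s
For an in-line slider-crank, x = r cosθ + √(L² − r² sin²θ), so v = −rω sinθ·[1 + r cosθ/√(L² − r² sin²θ)].
With r = 0.0844 m, L = 0.3469 m, θ = 105.5°: √(L² − r² sin²θ) = 0.33723 m.
v = −0.0844·16.86·0.96363·[1 + 0.0844·-0.26724/0.33723] = -1.2795 m/s.
|v| = 1.2795 m/s = 1279.5 mm/s.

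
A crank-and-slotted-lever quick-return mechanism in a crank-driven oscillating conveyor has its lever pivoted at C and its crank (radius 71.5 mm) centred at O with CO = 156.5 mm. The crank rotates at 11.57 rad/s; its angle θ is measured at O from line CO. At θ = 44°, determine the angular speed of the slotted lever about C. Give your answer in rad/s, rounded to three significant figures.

ω = 11.57 rad/s
Crank pin A relative to C: A = (d + r cosθ, r sinθ); lever angle φ = atan2(r sinθ, d + r cosθ).
Differentiating tanφ: φ̇ = rω(d cosθ + r)/(d² + r² + 2dr cosθ).
d² + r² + 2dr cosθ = |CA|² = 0.045703 m²;  d cosθ + r = +0.18408 m.
|ω_lever| = |0.0715·11.57·+0.18408| / 0.045703 = 3.3319 rad/s.

3.33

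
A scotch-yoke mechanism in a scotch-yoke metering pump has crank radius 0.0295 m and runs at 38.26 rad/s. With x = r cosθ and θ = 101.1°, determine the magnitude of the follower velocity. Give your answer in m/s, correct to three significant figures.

1.11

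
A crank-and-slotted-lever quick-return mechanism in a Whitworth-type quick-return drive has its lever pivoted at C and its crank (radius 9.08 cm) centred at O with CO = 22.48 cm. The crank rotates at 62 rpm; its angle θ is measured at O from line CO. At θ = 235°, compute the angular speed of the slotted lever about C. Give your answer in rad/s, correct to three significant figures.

ω = 6.493 rad/s (from 62 rpm).
Crank pin A relative to C: A = (d + r cosθ, r sinθ); lever angle φ = atan2(r sinθ, d + r cosθ).
Differentiating tanφ: φ̇ = rω(d cosθ + r)/(d² + r² + 2dr cosθ).
d² + r² + 2dr cosθ = |CA|² = 0.0353642 m²;  d cosθ + r = -0.03814 m.
|ω_lever| = |0.0908·6.493·-0.03814| / 0.0353642 = 0.6358 rad/s.

0.636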